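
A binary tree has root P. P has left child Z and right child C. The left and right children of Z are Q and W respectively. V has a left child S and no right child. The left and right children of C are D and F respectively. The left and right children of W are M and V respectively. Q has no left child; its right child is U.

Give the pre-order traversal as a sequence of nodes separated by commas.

Pre-order visits the node, then its left subtree, then its right subtree.
Visit P.
At P: go left to Z.
  Visit Z.
  At Z: go left to Q.
    Visit Q.
    At Q: no left child.
    At Q: go right to U.
      U is a leaf — visit U.
  At Z: go right to W.
    Visit W.
    At W: go left to M.
      M is a leaf — visit M.
    At W: go right to V.
      Visit V.
      At V: go left to S.
        S is a leaf — visit S.
      At V: no right child.
At P: go right to C.
  Visit C.
  At C: go left to D.
    D is a leaf — visit D.
  At C: go right to F.
    F is a leaf — visit F.

P, Z, Q, U, W, M, V, S, C, D, F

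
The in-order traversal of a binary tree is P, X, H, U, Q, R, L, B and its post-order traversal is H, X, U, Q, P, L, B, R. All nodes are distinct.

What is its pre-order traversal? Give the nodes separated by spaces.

The last element of post-order is the root; it splits in-order into left and right subtrees.
Root R: left subtree has 5 nodes {P, X, H, U, Q}, right has 2 {L, B}.
  Root P: left subtree has 0 nodes { }, right has 4 {X, H, U, Q}.
    Root Q: left subtree has 3 nodes {X, H, U}, right has 0 { }.
      Root U: left subtree has 2 nodes {X, H}, right has 0 { }.
        Root X: left subtree has 0 nodes { }, right has 1 {H}.
  Root B: left subtree has 1 node {L}, right has 0 { }.

R P Q U X H B L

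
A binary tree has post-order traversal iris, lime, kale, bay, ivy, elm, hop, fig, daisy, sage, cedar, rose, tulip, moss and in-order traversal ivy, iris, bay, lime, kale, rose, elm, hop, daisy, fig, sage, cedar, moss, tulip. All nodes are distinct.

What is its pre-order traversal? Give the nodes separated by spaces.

The last element of post-order is the root; it splits in-order into left and right subtrees.
Root moss: left subtree has 12 nodes {ivy, iris, bay, lime, kale, rose, elm, hop, daisy, fig, sage, cedar}, right has 1 {tulip}.
  Root rose: left subtree has 5 nodes {ivy, iris, bay, lime, kale}, right has 6 {elm, hop, daisy, fig, sage, cedar}.
    Root ivy: left subtree has 0 nodes { }, right has 4 {iris, bay, lime, kale}.
      Root bay: left subtree has 1 node {iris}, right has 2 {lime, kale}.
        Root kale: left subtree has 1 node {lime}, right has 0 { }.
    Root cedar: left subtree has 5 nodes {elm, hop, daisy, fig, sage}, right has 0 { }.
      Root sage: left subtree has 4 nodes {elm, hop, daisy, fig}, right has 0 { }.
        Root daisy: left subtree has 2 nodes {elm, hop}, right has 1 {fig}.
          Root hop: left subtree has 1 node {elm}, right has 0 { }.

moss rose ivy bay iris kale lime cedar sage daisy hop elm fig tulip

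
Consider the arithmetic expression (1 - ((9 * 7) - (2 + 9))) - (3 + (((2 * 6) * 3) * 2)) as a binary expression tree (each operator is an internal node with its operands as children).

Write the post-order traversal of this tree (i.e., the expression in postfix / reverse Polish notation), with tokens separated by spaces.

1 9 7 * 2 9 + - - 3 2 6 * 3 * 2 * + -

Post-order on an expression tree gives postfix notation: for each operator, emit left operand, right operand, then the operator.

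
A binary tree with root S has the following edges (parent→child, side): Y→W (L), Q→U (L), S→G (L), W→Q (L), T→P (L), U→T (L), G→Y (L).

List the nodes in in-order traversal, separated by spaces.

P T U Q W Y G S

In-order visits the left subtree, then the node, then the right subtree.
At S: go left to G.
  At G: go left to Y.
    At Y: go left to W.
      At W: go left to Q.
        At Q: go left to U.
          At U: go left to T.
            At T: go left to P.
              P is a leaf — visit P.
            Visit T.
            At T: no right child.
          Visit U.
          At U: no right child.
        Visit Q.
        At Q: no right child.
      Visit W.
      At W: no right child.
    Visit Y.
    At Y: no right child.
  Visit G.
  At G: no right child.
Visit S.
At S: no right child.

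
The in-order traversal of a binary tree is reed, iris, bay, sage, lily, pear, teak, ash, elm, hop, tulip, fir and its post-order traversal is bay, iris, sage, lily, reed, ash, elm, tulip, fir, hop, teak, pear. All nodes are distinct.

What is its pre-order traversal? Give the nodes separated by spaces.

The last element of post-order is the root; it splits in-order into left and right subtrees.
Root pear: left subtree has 5 nodes {reed, iris, bay, sage, lily}, right has 6 {teak, ash, elm, hop, tulip, fir}.
  Root reed: left subtree has 0 nodes { }, right has 4 {iris, bay, sage, lily}.
    Root lily: left subtree has 3 nodes {iris, bay, sage}, right has 0 { }.
      Root sage: left subtree has 2 nodes {iris, bay}, right has 0 { }.
        Root iris: left subtree has 0 nodes { }, right has 1 {bay}.
  Root teak: left subtree has 0 nodes { }, right has 5 {ash, elm, hop, tulip, fir}.
    Root hop: left subtree has 2 nodes {ash, elm}, right has 2 {tulip, fir}.
      Root elm: left subtree has 1 node {ash}, right has 0 { }.
      Root fir: left subtree has 1 node {tulip}, right has 0 { }.

pear reed lily sage iris bay teak hop elm ash fir tulip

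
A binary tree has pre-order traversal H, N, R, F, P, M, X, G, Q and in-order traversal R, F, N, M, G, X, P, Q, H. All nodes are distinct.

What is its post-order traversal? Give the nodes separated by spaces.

The first element of pre-order is the root; it splits in-order into left and right subtrees.
Root H: left subtree has 8 nodes {R, F, N, M, G, X, P, Q}, right has 0 { }.
  Root N: left subtree has 2 nodes {R, F}, right has 5 {M, G, X, P, Q}.
    Root R: left subtree has 0 nodes { }, right has 1 {F}.
    Root P: left subtree has 3 nodes {M, G, X}, right has 1 {Q}.
      Root M: left subtree has 0 nodes { }, right has 2 {G, X}.
        Root X: left subtree has 1 node {G}, right has 0 { }.

F R G X M Q P N H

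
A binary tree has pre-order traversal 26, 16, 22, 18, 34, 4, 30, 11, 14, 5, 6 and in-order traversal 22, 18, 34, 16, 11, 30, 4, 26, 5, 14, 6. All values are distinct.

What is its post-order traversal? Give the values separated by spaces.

The first element of pre-order is the root; it splits in-order into left and right subtrees.
Root 26: left subtree has 7 nodes {22, 18, 34, 16, 11, 30, 4}, right has 3 {5, 14, 6}.
  Root 16: left subtree has 3 nodes {22, 18, 34}, right has 3 {11, 30, 4}.
    Root 22: left subtree has 0 nodes { }, right has 2 {18, 34}.
      Root 18: left subtree has 0 nodes { }, right has 1 {34}.
    Root 4: left subtree has 2 nodes {11, 30}, right has 0 { }.
      Root 30: left subtree has 1 node {11}, right has 0 { }.
  Root 14: left subtree has 1 node {5}, right has 1 {6}.

34 18 22 11 30 4 16 5 6 14 26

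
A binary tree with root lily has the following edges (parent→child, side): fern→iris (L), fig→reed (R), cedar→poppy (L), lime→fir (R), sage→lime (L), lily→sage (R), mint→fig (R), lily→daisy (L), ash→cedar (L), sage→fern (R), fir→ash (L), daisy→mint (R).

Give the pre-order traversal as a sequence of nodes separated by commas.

Pre-order visits the node, then its left subtree, then its right subtree.
Visit lily.
At lily: go left to daisy.
  Visit daisy.
  At daisy: no left child.
  At daisy: go right to mint.
    Visit mint.
    At mint: no left child.
    At mint: go right to fig.
      Visit fig.
      At fig: no left child.
      At fig: go right to reed.
        reed is a leaf — visit reed.
At lily: go right to sage.
  Visit sage.
  At sage: go left to lime.
    Visit lime.
    At lime: no left child.
    At lime: go right to fir.
      Visit fir.
      At fir: go left to ash.
        Visit ash.
        At ash: go left to cedar.
          Visit cedar.
          At cedar: go left to poppy.
            poppy is a leaf — visit poppy.
          At cedar: no right child.
        At ash: no right child.
      At fir: no right child.
  At sage: go right to fern.
    Visit fern.
    At fern: go left to iris.
      iris is a leaf — visit iris.
    At fern: no right child.

lily, daisy, mint, fig, reed, sage, lime, fir, ash, cedar, poppy, fern, iris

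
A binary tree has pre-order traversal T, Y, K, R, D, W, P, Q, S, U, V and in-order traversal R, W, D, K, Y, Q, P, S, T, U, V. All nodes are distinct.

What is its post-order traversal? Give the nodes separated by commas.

The first element of pre-order is the root; it splits in-order into left and right subtrees.
Root T: left subtree has 8 nodes {R, W, D, K, Y, Q, P, S}, right has 2 {U, V}.
  Root Y: left subtree has 4 nodes {R, W, D, K}, right has 3 {Q, P, S}.
    Root K: left subtree has 3 nodes {R, W, D}, right has 0 { }.
      Root R: left subtree has 0 nodes { }, right has 2 {W, D}.
        Root D: left subtree has 1 node {W}, right has 0 { }.
    Root P: left subtree has 1 node {Q}, right has 1 {S}.
  Root U: left subtree has 0 nodes { }, right has 1 {V}.

W, D, R, K, Q, S, P, Y, V, U, T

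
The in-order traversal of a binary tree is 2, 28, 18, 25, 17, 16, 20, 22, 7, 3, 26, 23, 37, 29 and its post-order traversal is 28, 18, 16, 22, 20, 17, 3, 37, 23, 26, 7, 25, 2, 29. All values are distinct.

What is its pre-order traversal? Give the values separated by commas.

The last element of post-order is the root; it splits in-order into left and right subtrees.
Root 29: left subtree has 13 nodes {2, 28, 18, 25, 17, 16, 20, 22, 7, 3, 26, 23, 37}, right has 0 { }.
  Root 2: left subtree has 0 nodes { }, right has 12 {28, 18, 25, 17, 16, 20, 22, 7, 3, 26, 23, 37}.
    Root 25: left subtree has 2 nodes {28, 18}, right has 9 {17, 16, 20, 22, 7, 3, 26, 23, 37}.
      Root 18: left subtree has 1 node {28}, right has 0 { }.
      Root 7: left subtree has 4 nodes {17, 16, 20, 22}, right has 4 {3, 26, 23, 37}.
        Root 17: left subtree has 0 nodes { }, right has 3 {16, 20, 22}.
          Root 20: left subtree has 1 node {16}, right has 1 {22}.
        Root 26: left subtree has 1 node {3}, right has 2 {23, 37}.
          Root 23: left subtree has 0 nodes { }, right has 1 {37}.

29, 2, 25, 18, 28, 7, 17, 20, 16, 22, 26, 3, 23, 37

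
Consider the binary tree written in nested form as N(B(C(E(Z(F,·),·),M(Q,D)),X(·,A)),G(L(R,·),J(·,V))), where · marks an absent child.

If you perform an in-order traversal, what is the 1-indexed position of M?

6

In-order visits the left subtree, then the node, then the right subtree.
At N: go left to B.
  At B: go left to C.
    At C: go left to E.
      At E: go left to Z.
        At Z: go left to F.
          F is a leaf — visit F.
        Visit Z.
        At Z: no right child.
      Visit E.
      At E: no right child.
    Visit C.
    At C: go right to M.
      At M: go left to Q.
        Q is a leaf — visit Q.
      Visit M.
      At M: go right to D.
        D is a leaf — visit D.
  Visit B.
  At B: go right to X.
    At X: no left child.
    Visit X.
    At X: go right to A.
      A is a leaf — visit A.
Visit N.
At N: go right to G.
  At G: go left to L.
    At L: go left to R.
      R is a leaf — visit R.
    Visit L.
    At L: no right child.
  Visit G.
  At G: go right to J.
    At J: no left child.
    Visit J.
    At J: go right to V.
      V is a leaf — visit V.
Full in-order sequence: F, Z, E, C, Q, M, D, B, X, A, N, R, L, G, J, V.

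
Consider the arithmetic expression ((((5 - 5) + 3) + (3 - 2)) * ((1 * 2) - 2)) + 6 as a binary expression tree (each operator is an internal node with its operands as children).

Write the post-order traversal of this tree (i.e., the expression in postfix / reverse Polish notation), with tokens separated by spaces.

5 5 - 3 + 3 2 - + 1 2 * 2 - * 6 +

Post-order on an expression tree gives postfix notation: for each operator, emit left operand, right operand, then the operator.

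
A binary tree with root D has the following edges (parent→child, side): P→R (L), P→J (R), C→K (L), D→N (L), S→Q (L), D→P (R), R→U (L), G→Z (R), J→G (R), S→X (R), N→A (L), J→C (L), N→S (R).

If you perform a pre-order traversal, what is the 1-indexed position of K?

Pre-order visits the node, then its left subtree, then its right subtree.
Visit D.
At D: go left to N.
  Visit N.
  At N: go left to A.
    A is a leaf — visit A.
  At N: go right to S.
    Visit S.
    At S: go left to Q.
      Q is a leaf — visit Q.
    At S: go right to X.
      X is a leaf — visit X.
At D: go right to P.
  Visit P.
  At P: go left to R.
    Visit R.
    At R: go left to U.
      U is a leaf — visit U.
    At R: no right child.
  At P: go right to J.
    Visit J.
    At J: go left to C.
      Visit C.
      At C: go left to K.
        K is a leaf — visit K.
      At C: no right child.
    At J: go right to G.
      Visit G.
      At G: no left child.
      At G: go right to Z.
        Z is a leaf — visit Z.
Full pre-order sequence: D, N, A, S, Q, X, P, R, U, J, C, K, G, Z.

12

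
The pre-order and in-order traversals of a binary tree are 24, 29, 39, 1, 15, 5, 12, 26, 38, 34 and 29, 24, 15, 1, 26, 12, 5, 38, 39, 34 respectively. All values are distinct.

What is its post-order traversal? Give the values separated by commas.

29, 15, 26, 12, 38, 5, 1, 34, 39, 24

The first element of pre-order is the root; it splits in-order into left and right subtrees.
Root 24: left subtree has 1 node {29}, right has 8 {15, 1, 26, 12, 5, 38, 39, 34}.
  Root 39: left subtree has 6 nodes {15, 1, 26, 12, 5, 38}, right has 1 {34}.
    Root 1: left subtree has 1 node {15}, right has 4 {26, 12, 5, 38}.
      Root 5: left subtree has 2 nodes {26, 12}, right has 1 {38}.
        Root 12: left subtree has 1 node {26}, right has 0 { }.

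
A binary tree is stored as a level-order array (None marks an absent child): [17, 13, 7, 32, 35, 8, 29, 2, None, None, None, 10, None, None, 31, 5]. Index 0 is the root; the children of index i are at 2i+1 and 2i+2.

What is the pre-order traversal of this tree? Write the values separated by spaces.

Pre-order visits the node, then its left subtree, then its right subtree.
Visit 17.
At 17: go left to 13.
  Visit 13.
  At 13: go left to 32.
    Visit 32.
    At 32: go left to 2.
      Visit 2.
      At 2: go left to 5.
        5 is a leaf — visit 5.
      At 2: no right child.
    At 32: no right child.
  At 13: go right to 35.
    35 is a leaf — visit 35.
At 17: go right to 7.
  Visit 7.
  At 7: go left to 8.
    Visit 8.
    At 8: go left to 10.
      10 is a leaf — visit 10.
    At 8: no right child.
  At 7: go right to 29.
    Visit 29.
    At 29: no left child.
    At 29: go right to 31.
      31 is a leaf — visit 31.

17 13 32 2 5 35 7 8 10 29 31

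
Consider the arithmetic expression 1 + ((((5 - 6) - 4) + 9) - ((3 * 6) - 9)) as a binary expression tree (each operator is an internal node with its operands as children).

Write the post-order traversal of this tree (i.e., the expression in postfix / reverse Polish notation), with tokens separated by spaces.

Post-order on an expression tree gives postfix notation: for each operator, emit left operand, right operand, then the operator.

1 5 6 - 4 - 9 + 3 6 * 9 - - +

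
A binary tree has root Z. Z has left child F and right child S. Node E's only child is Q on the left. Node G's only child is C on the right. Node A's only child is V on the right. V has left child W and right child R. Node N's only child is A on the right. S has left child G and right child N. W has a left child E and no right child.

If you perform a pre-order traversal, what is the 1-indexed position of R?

Pre-order visits the node, then its left subtree, then its right subtree.
Visit Z.
At Z: go left to F.
  F is a leaf — visit F.
At Z: go right to S.
  Visit S.
  At S: go left to G.
    Visit G.
    At G: no left child.
    At G: go right to C.
      C is a leaf — visit C.
  At S: go right to N.
    Visit N.
    At N: no left child.
    At N: go right to A.
      Visit A.
      At A: no left child.
      At A: go right to V.
        Visit V.
        At V: go left to W.
          Visit W.
          At W: go left to E.
            Visit E.
            At E: go left to Q.
              Q is a leaf — visit Q.
            At E: no right child.
          At W: no right child.
        At V: go right to R.
          R is a leaf — visit R.
Full pre-order sequence: Z, F, S, G, C, N, A, V, W, E, Q, R.

12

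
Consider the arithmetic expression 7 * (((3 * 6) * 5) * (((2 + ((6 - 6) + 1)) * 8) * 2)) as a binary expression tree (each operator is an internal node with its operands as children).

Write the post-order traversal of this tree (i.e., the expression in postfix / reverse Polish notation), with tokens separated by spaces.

7 3 6 * 5 * 2 6 6 - 1 + + 8 * 2 * * *

Post-order on an expression tree gives postfix notation: for each operator, emit left operand, right operand, then the operator.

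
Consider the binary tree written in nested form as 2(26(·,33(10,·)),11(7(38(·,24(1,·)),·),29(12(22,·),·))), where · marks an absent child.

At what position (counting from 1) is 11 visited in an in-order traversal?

In-order visits the left subtree, then the node, then the right subtree.
At 2: go left to 26.
  At 26: no left child.
  Visit 26.
  At 26: go right to 33.
    At 33: go left to 10.
      10 is a leaf — visit 10.
    Visit 33.
    At 33: no right child.
Visit 2.
At 2: go right to 11.
  At 11: go left to 7.
    At 7: go left to 38.
      At 38: no left child.
      Visit 38.
      At 38: go right to 24.
        At 24: go left to 1.
          1 is a leaf — visit 1.
        Visit 24.
        At 24: no right child.
    Visit 7.
    At 7: no right child.
  Visit 11.
  At 11: go right to 29.
    At 29: go left to 12.
      At 12: go left to 22.
        22 is a leaf — visit 22.
      Visit 12.
      At 12: no right child.
    Visit 29.
    At 29: no right child.
Full in-order sequence: 26, 10, 33, 2, 38, 1, 24, 7, 11, 22, 12, 29.

9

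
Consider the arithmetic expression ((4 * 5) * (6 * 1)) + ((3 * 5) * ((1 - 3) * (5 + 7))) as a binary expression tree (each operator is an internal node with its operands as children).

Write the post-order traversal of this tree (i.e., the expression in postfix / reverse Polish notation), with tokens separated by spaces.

Post-order on an expression tree gives postfix notation: for each operator, emit left operand, right operand, then the operator.

4 5 * 6 1 * * 3 5 * 1 3 - 5 7 + * * +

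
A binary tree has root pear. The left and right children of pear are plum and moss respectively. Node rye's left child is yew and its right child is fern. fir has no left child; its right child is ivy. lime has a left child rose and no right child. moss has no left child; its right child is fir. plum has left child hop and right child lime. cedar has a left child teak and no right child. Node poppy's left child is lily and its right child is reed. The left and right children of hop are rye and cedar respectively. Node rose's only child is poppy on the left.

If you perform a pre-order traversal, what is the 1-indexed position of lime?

9

Pre-order visits the node, then its left subtree, then its right subtree.
Visit pear.
At pear: go left to plum.
  Visit plum.
  At plum: go left to hop.
    Visit hop.
    At hop: go left to rye.
      Visit rye.
      At rye: go left to yew.
        yew is a leaf — visit yew.
      At rye: go right to fern.
        fern is a leaf — visit fern.
    At hop: go right to cedar.
      Visit cedar.
      At cedar: go left to teak.
        teak is a leaf — visit teak.
      At cedar: no right child.
  At plum: go right to lime.
    Visit lime.
    At lime: go left to rose.
      Visit rose.
      At rose: go left to poppy.
        Visit poppy.
        At poppy: go left to lily.
          lily is a leaf — visit lily.
        At poppy: go right to reed.
          reed is a leaf — visit reed.
      At rose: no right child.
    At lime: no right child.
At pear: go right to moss.
  Visit moss.
  At moss: no left child.
  At moss: go right to fir.
    Visit fir.
    At fir: no left child.
    At fir: go right to ivy.
      ivy is a leaf — visit ivy.
Full pre-order sequence: pear, plum, hop, rye, yew, fern, cedar, teak, lime, rose, poppy, lily, reed, moss, fir, ivy.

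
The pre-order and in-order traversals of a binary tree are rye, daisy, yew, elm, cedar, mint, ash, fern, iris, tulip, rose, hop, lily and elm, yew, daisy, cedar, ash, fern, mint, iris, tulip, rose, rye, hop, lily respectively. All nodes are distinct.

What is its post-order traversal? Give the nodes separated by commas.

The first element of pre-order is the root; it splits in-order into left and right subtrees.
Root rye: left subtree has 10 nodes {elm, yew, daisy, cedar, ash, fern, mint, iris, tulip, rose}, right has 2 {hop, lily}.
  Root daisy: left subtree has 2 nodes {elm, yew}, right has 7 {cedar, ash, fern, mint, iris, tulip, rose}.
    Root yew: left subtree has 1 node {elm}, right has 0 { }.
    Root cedar: left subtree has 0 nodes { }, right has 6 {ash, fern, mint, iris, tulip, rose}.
      Root mint: left subtree has 2 nodes {ash, fern}, right has 3 {iris, tulip, rose}.
        Root ash: left subtree has 0 nodes { }, right has 1 {fern}.
        Root iris: left subtree has 0 nodes { }, right has 2 {tulip, rose}.
          Root tulip: left subtree has 0 nodes { }, right has 1 {rose}.
  Root hop: left subtree has 0 nodes { }, right has 1 {lily}.

elm, yew, fern, ash, rose, tulip, iris, mint, cedar, daisy, lily, hop, rye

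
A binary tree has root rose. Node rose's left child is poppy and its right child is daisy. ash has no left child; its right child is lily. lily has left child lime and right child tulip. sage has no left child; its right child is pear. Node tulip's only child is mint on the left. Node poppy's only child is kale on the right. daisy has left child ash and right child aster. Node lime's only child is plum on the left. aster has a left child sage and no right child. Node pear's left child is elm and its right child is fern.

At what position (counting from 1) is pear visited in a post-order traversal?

11

Post-order visits the left subtree, then the right subtree, then the node.
At rose: go left to poppy.
  At poppy: no left child.
  At poppy: go right to kale.
    kale is a leaf — visit kale.
  Visit poppy.
At rose: go right to daisy.
  At daisy: go left to ash.
    At ash: no left child.
    At ash: go right to lily.
      At lily: go left to lime.
        At lime: go left to plum.
          plum is a leaf — visit plum.
        At lime: no right child.
        Visit lime.
      At lily: go right to tulip.
        At tulip: go left to mint.
          mint is a leaf — visit mint.
        At tulip: no right child.
        Visit tulip.
      Visit lily.
    Visit ash.
  At daisy: go right to aster.
    At aster: go left to sage.
      At sage: no left child.
      At sage: go right to pear.
        At pear: go left to elm.
          elm is a leaf — visit elm.
        At pear: go right to fern.
          fern is a leaf — visit fern.
        Visit pear.
      Visit sage.
    At aster: no right child.
    Visit aster.
  Visit daisy.
Visit rose.
Full post-order sequence: kale, poppy, plum, lime, mint, tulip, lily, ash, elm, fern, pear, sage, aster, daisy, rose.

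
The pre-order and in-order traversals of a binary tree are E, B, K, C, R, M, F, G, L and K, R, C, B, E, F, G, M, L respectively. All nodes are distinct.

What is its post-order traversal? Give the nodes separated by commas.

The first element of pre-order is the root; it splits in-order into left and right subtrees.
Root E: left subtree has 4 nodes {K, R, C, B}, right has 4 {F, G, M, L}.
  Root B: left subtree has 3 nodes {K, R, C}, right has 0 { }.
    Root K: left subtree has 0 nodes { }, right has 2 {R, C}.
      Root C: left subtree has 1 node {R}, right has 0 { }.
  Root M: left subtree has 2 nodes {F, G}, right has 1 {L}.
    Root F: left subtree has 0 nodes { }, right has 1 {G}.

R, C, K, B, G, F, L, M, E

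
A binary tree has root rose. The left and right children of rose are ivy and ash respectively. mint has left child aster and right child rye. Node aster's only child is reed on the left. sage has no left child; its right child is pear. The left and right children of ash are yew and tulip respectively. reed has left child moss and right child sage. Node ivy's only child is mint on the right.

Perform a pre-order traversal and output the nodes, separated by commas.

Pre-order visits the node, then its left subtree, then its right subtree.
Visit rose.
At rose: go left to ivy.
  Visit ivy.
  At ivy: no left child.
  At ivy: go right to mint.
    Visit mint.
    At mint: go left to aster.
      Visit aster.
      At aster: go left to reed.
        Visit reed.
        At reed: go left to moss.
          moss is a leaf — visit moss.
        At reed: go right to sage.
          Visit sage.
          At sage: no left child.
          At sage: go right to pear.
            pear is a leaf — visit pear.
      At aster: no right child.
    At mint: go right to rye.
      rye is a leaf — visit rye.
At rose: go right to ash.
  Visit ash.
  At ash: go left to yew.
    yew is a leaf — visit yew.
  At ash: go right to tulip.
    tulip is a leaf — visit tulip.

rose, ivy, mint, aster, reed, moss, sage, pear, rye, ash, yew, tulip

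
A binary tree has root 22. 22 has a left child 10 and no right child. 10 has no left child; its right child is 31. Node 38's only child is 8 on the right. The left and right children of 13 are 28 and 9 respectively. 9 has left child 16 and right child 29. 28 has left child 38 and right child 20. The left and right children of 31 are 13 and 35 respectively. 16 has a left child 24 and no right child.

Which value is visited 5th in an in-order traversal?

In-order visits the left subtree, then the node, then the right subtree.
At 22: go left to 10.
  At 10: no left child.
  Visit 10.
  At 10: go right to 31.
    At 31: go left to 13.
      At 13: go left to 28.
        At 28: go left to 38.
          At 38: no left child.
          Visit 38.
          At 38: go right to 8.
            8 is a leaf — visit 8.
        Visit 28.
        At 28: go right to 20.
          20 is a leaf — visit 20.
      Visit 13.
      At 13: go right to 9.
        At 9: go left to 16.
          At 16: go left to 24.
            24 is a leaf — visit 24.
          Visit 16.
          At 16: no right child.
        Visit 9.
        At 9: go right to 29.
          29 is a leaf — visit 29.
    Visit 31.
    At 31: go right to 35.
      35 is a leaf — visit 35.
Visit 22.
At 22: no right child.
Full in-order sequence: 10, 38, 8, 28, 20, 13, 24, 16, 9, 29, 31, 35, 22.

20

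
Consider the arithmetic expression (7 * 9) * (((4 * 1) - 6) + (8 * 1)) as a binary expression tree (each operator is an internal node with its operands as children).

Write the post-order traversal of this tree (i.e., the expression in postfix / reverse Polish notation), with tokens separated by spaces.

Post-order on an expression tree gives postfix notation: for each operator, emit left operand, right operand, then the operator.

7 9 * 4 1 * 6 - 8 1 * + *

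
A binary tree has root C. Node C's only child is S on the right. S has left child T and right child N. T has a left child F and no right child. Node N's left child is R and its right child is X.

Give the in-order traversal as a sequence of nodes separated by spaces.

In-order visits the left subtree, then the node, then the right subtree.
At C: no left child.
Visit C.
At C: go right to S.
  At S: go left to T.
    At T: go left to F.
      F is a leaf — visit F.
    Visit T.
    At T: no right child.
  Visit S.
  At S: go right to N.
    At N: go left to R.
      R is a leaf — visit R.
    Visit N.
    At N: go right to X.
      X is a leaf — visit X.

C F T S R N X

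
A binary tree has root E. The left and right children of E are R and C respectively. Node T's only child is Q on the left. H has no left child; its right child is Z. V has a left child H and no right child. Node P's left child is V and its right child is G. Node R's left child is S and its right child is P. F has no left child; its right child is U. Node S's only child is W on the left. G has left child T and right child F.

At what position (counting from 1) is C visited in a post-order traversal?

Post-order visits the left subtree, then the right subtree, then the node.
At E: go left to R.
  At R: go left to S.
    At S: go left to W.
      W is a leaf — visit W.
    At S: no right child.
    Visit S.
  At R: go right to P.
    At P: go left to V.
      At V: go left to H.
        At H: no left child.
        At H: go right to Z.
          Z is a leaf — visit Z.
        Visit H.
      At V: no right child.
      Visit V.
    At P: go right to G.
      At G: go left to T.
        At T: go left to Q.
          Q is a leaf — visit Q.
        At T: no right child.
        Visit T.
      At G: go right to F.
        At F: no left child.
        At F: go right to U.
          U is a leaf — visit U.
        Visit F.
      Visit G.
    Visit P.
  Visit R.
At E: go right to C.
  C is a leaf — visit C.
Visit E.
Full post-order sequence: W, S, Z, H, V, Q, T, U, F, G, P, R, C, E.

13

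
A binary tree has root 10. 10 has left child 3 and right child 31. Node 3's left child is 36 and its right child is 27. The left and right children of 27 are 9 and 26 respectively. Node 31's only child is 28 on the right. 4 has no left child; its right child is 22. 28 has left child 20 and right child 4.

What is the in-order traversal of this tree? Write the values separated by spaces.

In-order visits the left subtree, then the node, then the right subtree.
At 10: go left to 3.
  At 3: go left to 36.
    36 is a leaf — visit 36.
  Visit 3.
  At 3: go right to 27.
    At 27: go left to 9.
      9 is a leaf — visit 9.
    Visit 27.
    At 27: go right to 26.
      26 is a leaf — visit 26.
Visit 10.
At 10: go right to 31.
  At 31: no left child.
  Visit 31.
  At 31: go right to 28.
    At 28: go left to 20.
      20 is a leaf — visit 20.
    Visit 28.
    At 28: go right to 4.
      At 4: no left child.
      Visit 4.
      At 4: go right to 22.
        22 is a leaf — visit 22.

36 3 9 27 26 10 31 20 28 4 22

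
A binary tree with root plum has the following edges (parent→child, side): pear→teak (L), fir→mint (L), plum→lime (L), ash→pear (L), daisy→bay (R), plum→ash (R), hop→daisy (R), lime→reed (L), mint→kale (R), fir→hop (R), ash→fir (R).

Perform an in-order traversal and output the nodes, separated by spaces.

reed lime plum teak pear ash mint kale fir hop daisy bay

In-order visits the left subtree, then the node, then the right subtree.
At plum: go left to lime.
  At lime: go left to reed.
    reed is a leaf — visit reed.
  Visit lime.
  At lime: no right child.
Visit plum.
At plum: go right to ash.
  At ash: go left to pear.
    At pear: go left to teak.
      teak is a leaf — visit teak.
    Visit pear.
    At pear: no right child.
  Visit ash.
  At ash: go right to fir.
    At fir: go left to mint.
      At mint: no left child.
      Visit mint.
      At mint: go right to kale.
        kale is a leaf — visit kale.
    Visit fir.
    At fir: go right to hop.
      At hop: no left child.
      Visit hop.
      At hop: go right to daisy.
        At daisy: no left child.
        Visit daisy.
        At daisy: go right to bay.
          bay is a leaf — visit bay.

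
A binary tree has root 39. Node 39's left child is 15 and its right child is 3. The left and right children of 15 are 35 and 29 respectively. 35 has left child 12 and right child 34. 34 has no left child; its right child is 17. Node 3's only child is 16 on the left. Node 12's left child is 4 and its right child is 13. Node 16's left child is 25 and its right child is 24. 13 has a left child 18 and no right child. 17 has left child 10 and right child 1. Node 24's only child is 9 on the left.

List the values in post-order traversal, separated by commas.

Post-order visits the left subtree, then the right subtree, then the node.
At 39: go left to 15.
  At 15: go left to 35.
    At 35: go left to 12.
      At 12: go left to 4.
        4 is a leaf — visit 4.
      At 12: go right to 13.
        At 13: go left to 18.
          18 is a leaf — visit 18.
        At 13: no right child.
        Visit 13.
      Visit 12.
    At 35: go right to 34.
      At 34: no left child.
      At 34: go right to 17.
        At 17: go left to 10.
          10 is a leaf — visit 10.
        At 17: go right to 1.
          1 is a leaf — visit 1.
        Visit 17.
      Visit 34.
    Visit 35.
  At 15: go right to 29.
    29 is a leaf — visit 29.
  Visit 15.
At 39: go right to 3.
  At 3: go left to 16.
    At 16: go left to 25.
      25 is a leaf — visit 25.
    At 16: go right to 24.
      At 24: go left to 9.
        9 is a leaf — visit 9.
      At 24: no right child.
      Visit 24.
    Visit 16.
  At 3: no right child.
  Visit 3.
Visit 39.

4, 18, 13, 12, 10, 1, 17, 34, 35, 29, 15, 25, 9, 24, 16, 3, 39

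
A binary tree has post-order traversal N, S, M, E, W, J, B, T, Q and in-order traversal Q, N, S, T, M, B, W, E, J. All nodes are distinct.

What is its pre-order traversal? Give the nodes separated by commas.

The last element of post-order is the root; it splits in-order into left and right subtrees.
Root Q: left subtree has 0 nodes { }, right has 8 {N, S, T, M, B, W, E, J}.
  Root T: left subtree has 2 nodes {N, S}, right has 5 {M, B, W, E, J}.
    Root S: left subtree has 1 node {N}, right has 0 { }.
    Root B: left subtree has 1 node {M}, right has 3 {W, E, J}.
      Root J: left subtree has 2 nodes {W, E}, right has 0 { }.
        Root W: left subtree has 0 nodes { }, right has 1 {E}.

Q, T, S, N, B, M, J, W, E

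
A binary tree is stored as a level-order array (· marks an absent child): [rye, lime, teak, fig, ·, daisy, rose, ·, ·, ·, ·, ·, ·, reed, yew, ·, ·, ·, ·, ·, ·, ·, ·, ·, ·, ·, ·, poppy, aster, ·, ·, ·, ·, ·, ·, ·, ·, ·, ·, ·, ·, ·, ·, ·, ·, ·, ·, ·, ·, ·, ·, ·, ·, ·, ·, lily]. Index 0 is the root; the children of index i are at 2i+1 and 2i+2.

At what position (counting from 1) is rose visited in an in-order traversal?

In-order visits the left subtree, then the node, then the right subtree.
At rye: go left to lime.
  At lime: go left to fig.
    fig is a leaf — visit fig.
  Visit lime.
  At lime: no right child.
Visit rye.
At rye: go right to teak.
  At teak: go left to daisy.
    daisy is a leaf — visit daisy.
  Visit teak.
  At teak: go right to rose.
    At rose: go left to reed.
      At reed: go left to poppy.
        At poppy: go left to lily.
          lily is a leaf — visit lily.
        Visit poppy.
        At poppy: no right child.
      Visit reed.
      At reed: go right to aster.
        aster is a leaf — visit aster.
    Visit rose.
    At rose: go right to yew.
      yew is a leaf — visit yew.
Full in-order sequence: fig, lime, rye, daisy, teak, lily, poppy, reed, aster, rose, yew.

10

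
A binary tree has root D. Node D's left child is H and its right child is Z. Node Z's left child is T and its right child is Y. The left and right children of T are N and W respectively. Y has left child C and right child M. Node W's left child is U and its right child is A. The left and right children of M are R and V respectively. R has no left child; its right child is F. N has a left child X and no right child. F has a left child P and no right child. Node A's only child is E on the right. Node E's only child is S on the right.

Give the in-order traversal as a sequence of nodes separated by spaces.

In-order visits the left subtree, then the node, then the right subtree.
At D: go left to H.
  H is a leaf — visit H.
Visit D.
At D: go right to Z.
  At Z: go left to T.
    At T: go left to N.
      At N: go left to X.
        X is a leaf — visit X.
      Visit N.
      At N: no right child.
    Visit T.
    At T: go right to W.
      At W: go left to U.
        U is a leaf — visit U.
      Visit W.
      At W: go right to A.
        At A: no left child.
        Visit A.
        At A: go right to E.
          At E: no left child.
          Visit E.
          At E: go right to S.
            S is a leaf — visit S.
  Visit Z.
  At Z: go right to Y.
    At Y: go left to C.
      C is a leaf — visit C.
    Visit Y.
    At Y: go right to M.
      At M: go left to R.
        At R: no left child.
        Visit R.
        At R: go right to F.
          At F: go left to P.
            P is a leaf — visit P.
          Visit F.
          At F: no right child.
      Visit M.
      At M: go right to V.
        V is a leaf — visit V.

H D X N T U W A E S Z C Y R P F M V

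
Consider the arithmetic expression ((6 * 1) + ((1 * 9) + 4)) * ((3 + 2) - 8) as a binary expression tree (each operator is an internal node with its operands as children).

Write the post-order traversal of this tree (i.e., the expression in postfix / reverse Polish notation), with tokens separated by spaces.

Post-order on an expression tree gives postfix notation: for each operator, emit left operand, right operand, then the operator.

6 1 * 1 9 * 4 + + 3 2 + 8 - *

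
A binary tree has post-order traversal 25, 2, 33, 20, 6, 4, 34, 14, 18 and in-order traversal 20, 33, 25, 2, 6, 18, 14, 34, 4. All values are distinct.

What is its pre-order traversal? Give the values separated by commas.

The last element of post-order is the root; it splits in-order into left and right subtrees.
Root 18: left subtree has 5 nodes {20, 33, 25, 2, 6}, right has 3 {14, 34, 4}.
  Root 6: left subtree has 4 nodes {20, 33, 25, 2}, right has 0 { }.
    Root 20: left subtree has 0 nodes { }, right has 3 {33, 25, 2}.
      Root 33: left subtree has 0 nodes { }, right has 2 {25, 2}.
        Root 2: left subtree has 1 node {25}, right has 0 { }.
  Root 14: left subtree has 0 nodes { }, right has 2 {34, 4}.
    Root 34: left subtree has 0 nodes { }, right has 1 {4}.

18, 6, 20, 33, 2, 25, 14, 34, 4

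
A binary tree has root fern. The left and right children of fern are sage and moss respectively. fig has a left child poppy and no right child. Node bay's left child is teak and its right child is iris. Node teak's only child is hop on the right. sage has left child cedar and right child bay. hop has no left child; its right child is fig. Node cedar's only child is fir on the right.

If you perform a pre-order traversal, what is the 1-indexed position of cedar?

Pre-order visits the node, then its left subtree, then its right subtree.
Visit fern.
At fern: go left to sage.
  Visit sage.
  At sage: go left to cedar.
    Visit cedar.
    At cedar: no left child.
    At cedar: go right to fir.
      fir is a leaf — visit fir.
  At sage: go right to bay.
    Visit bay.
    At bay: go left to teak.
      Visit teak.
      At teak: no left child.
      At teak: go right to hop.
        Visit hop.
        At hop: no left child.
        At hop: go right to fig.
          Visit fig.
          At fig: go left to poppy.
            poppy is a leaf — visit poppy.
          At fig: no right child.
    At bay: go right to iris.
      iris is a leaf — visit iris.
At fern: go right to moss.
  moss is a leaf — visit moss.
Full pre-order sequence: fern, sage, cedar, fir, bay, teak, hop, fig, poppy, iris, moss.

3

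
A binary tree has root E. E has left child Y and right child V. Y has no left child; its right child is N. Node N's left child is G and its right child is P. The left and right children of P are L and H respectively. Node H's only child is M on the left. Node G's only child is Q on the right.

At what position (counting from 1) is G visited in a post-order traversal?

2

Post-order visits the left subtree, then the right subtree, then the node.
At E: go left to Y.
  At Y: no left child.
  At Y: go right to N.
    At N: go left to G.
      At G: no left child.
      At G: go right to Q.
        Q is a leaf — visit Q.
      Visit G.
    At N: go right to P.
      At P: go left to L.
        L is a leaf — visit L.
      At P: go right to H.
        At H: go left to M.
          M is a leaf — visit M.
        At H: no right child.
        Visit H.
      Visit P.
    Visit N.
  Visit Y.
At E: go right to V.
  V is a leaf — visit V.
Visit E.
Full post-order sequence: Q, G, L, M, H, P, N, Y, V, E.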